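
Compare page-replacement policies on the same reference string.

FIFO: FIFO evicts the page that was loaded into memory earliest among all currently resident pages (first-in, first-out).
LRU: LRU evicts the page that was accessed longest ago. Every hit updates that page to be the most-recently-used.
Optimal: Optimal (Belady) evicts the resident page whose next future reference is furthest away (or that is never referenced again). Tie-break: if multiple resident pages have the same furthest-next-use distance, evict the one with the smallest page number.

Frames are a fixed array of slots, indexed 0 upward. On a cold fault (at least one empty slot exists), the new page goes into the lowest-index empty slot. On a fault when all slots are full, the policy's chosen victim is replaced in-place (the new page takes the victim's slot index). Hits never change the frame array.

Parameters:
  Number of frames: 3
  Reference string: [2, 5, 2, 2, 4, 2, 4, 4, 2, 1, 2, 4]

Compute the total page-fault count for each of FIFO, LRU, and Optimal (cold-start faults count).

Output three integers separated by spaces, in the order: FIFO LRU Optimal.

Answer: 5 4 4

Derivation:
--- FIFO ---
  step 0: ref 2 -> FAULT, frames=[2,-,-] (faults so far: 1)
  step 1: ref 5 -> FAULT, frames=[2,5,-] (faults so far: 2)
  step 2: ref 2 -> HIT, frames=[2,5,-] (faults so far: 2)
  step 3: ref 2 -> HIT, frames=[2,5,-] (faults so far: 2)
  step 4: ref 4 -> FAULT, frames=[2,5,4] (faults so far: 3)
  step 5: ref 2 -> HIT, frames=[2,5,4] (faults so far: 3)
  step 6: ref 4 -> HIT, frames=[2,5,4] (faults so far: 3)
  step 7: ref 4 -> HIT, frames=[2,5,4] (faults so far: 3)
  step 8: ref 2 -> HIT, frames=[2,5,4] (faults so far: 3)
  step 9: ref 1 -> FAULT, evict 2, frames=[1,5,4] (faults so far: 4)
  step 10: ref 2 -> FAULT, evict 5, frames=[1,2,4] (faults so far: 5)
  step 11: ref 4 -> HIT, frames=[1,2,4] (faults so far: 5)
  FIFO total faults: 5
--- LRU ---
  step 0: ref 2 -> FAULT, frames=[2,-,-] (faults so far: 1)
  step 1: ref 5 -> FAULT, frames=[2,5,-] (faults so far: 2)
  step 2: ref 2 -> HIT, frames=[2,5,-] (faults so far: 2)
  step 3: ref 2 -> HIT, frames=[2,5,-] (faults so far: 2)
  step 4: ref 4 -> FAULT, frames=[2,5,4] (faults so far: 3)
  step 5: ref 2 -> HIT, frames=[2,5,4] (faults so far: 3)
  step 6: ref 4 -> HIT, frames=[2,5,4] (faults so far: 3)
  step 7: ref 4 -> HIT, frames=[2,5,4] (faults so far: 3)
  step 8: ref 2 -> HIT, frames=[2,5,4] (faults so far: 3)
  step 9: ref 1 -> FAULT, evict 5, frames=[2,1,4] (faults so far: 4)
  step 10: ref 2 -> HIT, frames=[2,1,4] (faults so far: 4)
  step 11: ref 4 -> HIT, frames=[2,1,4] (faults so far: 4)
  LRU total faults: 4
--- Optimal ---
  step 0: ref 2 -> FAULT, frames=[2,-,-] (faults so far: 1)
  step 1: ref 5 -> FAULT, frames=[2,5,-] (faults so far: 2)
  step 2: ref 2 -> HIT, frames=[2,5,-] (faults so far: 2)
  step 3: ref 2 -> HIT, frames=[2,5,-] (faults so far: 2)
  step 4: ref 4 -> FAULT, frames=[2,5,4] (faults so far: 3)
  step 5: ref 2 -> HIT, frames=[2,5,4] (faults so far: 3)
  step 6: ref 4 -> HIT, frames=[2,5,4] (faults so far: 3)
  step 7: ref 4 -> HIT, frames=[2,5,4] (faults so far: 3)
  step 8: ref 2 -> HIT, frames=[2,5,4] (faults so far: 3)
  step 9: ref 1 -> FAULT, evict 5, frames=[2,1,4] (faults so far: 4)
  step 10: ref 2 -> HIT, frames=[2,1,4] (faults so far: 4)
  step 11: ref 4 -> HIT, frames=[2,1,4] (faults so far: 4)
  Optimal total faults: 4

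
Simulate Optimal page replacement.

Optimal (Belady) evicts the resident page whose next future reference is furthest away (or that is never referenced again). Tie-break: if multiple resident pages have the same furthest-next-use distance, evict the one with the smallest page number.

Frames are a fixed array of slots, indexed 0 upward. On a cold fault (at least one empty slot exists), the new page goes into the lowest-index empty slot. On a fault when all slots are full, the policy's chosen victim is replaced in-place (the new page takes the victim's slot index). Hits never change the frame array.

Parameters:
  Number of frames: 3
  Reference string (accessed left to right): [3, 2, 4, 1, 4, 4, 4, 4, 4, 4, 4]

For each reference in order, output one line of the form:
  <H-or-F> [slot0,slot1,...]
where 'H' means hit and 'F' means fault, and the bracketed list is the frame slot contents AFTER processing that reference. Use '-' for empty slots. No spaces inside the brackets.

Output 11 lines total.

F [3,-,-]
F [3,2,-]
F [3,2,4]
F [3,1,4]
H [3,1,4]
H [3,1,4]
H [3,1,4]
H [3,1,4]
H [3,1,4]
H [3,1,4]
H [3,1,4]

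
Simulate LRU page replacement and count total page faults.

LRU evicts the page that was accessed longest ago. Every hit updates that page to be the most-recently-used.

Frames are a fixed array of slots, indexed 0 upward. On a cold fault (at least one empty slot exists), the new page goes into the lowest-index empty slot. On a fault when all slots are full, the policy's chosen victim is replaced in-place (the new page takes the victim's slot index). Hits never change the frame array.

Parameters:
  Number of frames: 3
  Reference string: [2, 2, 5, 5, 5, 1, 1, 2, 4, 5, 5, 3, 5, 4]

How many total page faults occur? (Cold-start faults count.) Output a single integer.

Step 0: ref 2 → FAULT, frames=[2,-,-]
Step 1: ref 2 → HIT, frames=[2,-,-]
Step 2: ref 5 → FAULT, frames=[2,5,-]
Step 3: ref 5 → HIT, frames=[2,5,-]
Step 4: ref 5 → HIT, frames=[2,5,-]
Step 5: ref 1 → FAULT, frames=[2,5,1]
Step 6: ref 1 → HIT, frames=[2,5,1]
Step 7: ref 2 → HIT, frames=[2,5,1]
Step 8: ref 4 → FAULT (evict 5), frames=[2,4,1]
Step 9: ref 5 → FAULT (evict 1), frames=[2,4,5]
Step 10: ref 5 → HIT, frames=[2,4,5]
Step 11: ref 3 → FAULT (evict 2), frames=[3,4,5]
Step 12: ref 5 → HIT, frames=[3,4,5]
Step 13: ref 4 → HIT, frames=[3,4,5]
Total faults: 6

Answer: 6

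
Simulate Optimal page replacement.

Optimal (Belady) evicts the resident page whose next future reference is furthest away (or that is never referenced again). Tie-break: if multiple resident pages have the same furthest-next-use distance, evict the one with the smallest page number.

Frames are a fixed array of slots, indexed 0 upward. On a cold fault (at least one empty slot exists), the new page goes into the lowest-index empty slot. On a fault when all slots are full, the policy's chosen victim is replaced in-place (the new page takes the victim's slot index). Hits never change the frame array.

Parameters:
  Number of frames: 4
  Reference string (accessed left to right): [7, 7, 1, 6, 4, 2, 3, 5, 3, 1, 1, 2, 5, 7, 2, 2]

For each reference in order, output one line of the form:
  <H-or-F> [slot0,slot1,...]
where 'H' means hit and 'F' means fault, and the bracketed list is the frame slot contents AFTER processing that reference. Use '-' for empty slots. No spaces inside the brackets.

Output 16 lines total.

F [7,-,-,-]
H [7,-,-,-]
F [7,1,-,-]
F [7,1,6,-]
F [7,1,6,4]
F [7,1,6,2]
F [7,1,3,2]
F [5,1,3,2]
H [5,1,3,2]
H [5,1,3,2]
H [5,1,3,2]
H [5,1,3,2]
H [5,1,3,2]
F [5,7,3,2]
H [5,7,3,2]
H [5,7,3,2]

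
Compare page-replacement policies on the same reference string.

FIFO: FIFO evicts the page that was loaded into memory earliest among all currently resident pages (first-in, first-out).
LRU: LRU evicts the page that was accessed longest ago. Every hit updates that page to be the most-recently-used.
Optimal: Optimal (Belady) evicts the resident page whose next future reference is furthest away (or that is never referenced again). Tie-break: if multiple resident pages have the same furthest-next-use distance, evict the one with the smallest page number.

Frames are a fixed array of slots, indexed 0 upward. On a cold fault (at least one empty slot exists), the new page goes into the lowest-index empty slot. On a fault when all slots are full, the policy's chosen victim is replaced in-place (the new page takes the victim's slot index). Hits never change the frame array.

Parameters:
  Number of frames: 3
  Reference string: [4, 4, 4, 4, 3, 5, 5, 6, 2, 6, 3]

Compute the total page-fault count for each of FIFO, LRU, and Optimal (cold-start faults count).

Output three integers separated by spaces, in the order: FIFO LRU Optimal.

--- FIFO ---
  step 0: ref 4 -> FAULT, frames=[4,-,-] (faults so far: 1)
  step 1: ref 4 -> HIT, frames=[4,-,-] (faults so far: 1)
  step 2: ref 4 -> HIT, frames=[4,-,-] (faults so far: 1)
  step 3: ref 4 -> HIT, frames=[4,-,-] (faults so far: 1)
  step 4: ref 3 -> FAULT, frames=[4,3,-] (faults so far: 2)
  step 5: ref 5 -> FAULT, frames=[4,3,5] (faults so far: 3)
  step 6: ref 5 -> HIT, frames=[4,3,5] (faults so far: 3)
  step 7: ref 6 -> FAULT, evict 4, frames=[6,3,5] (faults so far: 4)
  step 8: ref 2 -> FAULT, evict 3, frames=[6,2,5] (faults so far: 5)
  step 9: ref 6 -> HIT, frames=[6,2,5] (faults so far: 5)
  step 10: ref 3 -> FAULT, evict 5, frames=[6,2,3] (faults so far: 6)
  FIFO total faults: 6
--- LRU ---
  step 0: ref 4 -> FAULT, frames=[4,-,-] (faults so far: 1)
  step 1: ref 4 -> HIT, frames=[4,-,-] (faults so far: 1)
  step 2: ref 4 -> HIT, frames=[4,-,-] (faults so far: 1)
  step 3: ref 4 -> HIT, frames=[4,-,-] (faults so far: 1)
  step 4: ref 3 -> FAULT, frames=[4,3,-] (faults so far: 2)
  step 5: ref 5 -> FAULT, frames=[4,3,5] (faults so far: 3)
  step 6: ref 5 -> HIT, frames=[4,3,5] (faults so far: 3)
  step 7: ref 6 -> FAULT, evict 4, frames=[6,3,5] (faults so far: 4)
  step 8: ref 2 -> FAULT, evict 3, frames=[6,2,5] (faults so far: 5)
  step 9: ref 6 -> HIT, frames=[6,2,5] (faults so far: 5)
  step 10: ref 3 -> FAULT, evict 5, frames=[6,2,3] (faults so far: 6)
  LRU total faults: 6
--- Optimal ---
  step 0: ref 4 -> FAULT, frames=[4,-,-] (faults so far: 1)
  step 1: ref 4 -> HIT, frames=[4,-,-] (faults so far: 1)
  step 2: ref 4 -> HIT, frames=[4,-,-] (faults so far: 1)
  step 3: ref 4 -> HIT, frames=[4,-,-] (faults so far: 1)
  step 4: ref 3 -> FAULT, frames=[4,3,-] (faults so far: 2)
  step 5: ref 5 -> FAULT, frames=[4,3,5] (faults so far: 3)
  step 6: ref 5 -> HIT, frames=[4,3,5] (faults so far: 3)
  step 7: ref 6 -> FAULT, evict 4, frames=[6,3,5] (faults so far: 4)
  step 8: ref 2 -> FAULT, evict 5, frames=[6,3,2] (faults so far: 5)
  step 9: ref 6 -> HIT, frames=[6,3,2] (faults so far: 5)
  step 10: ref 3 -> HIT, frames=[6,3,2] (faults so far: 5)
  Optimal total faults: 5

Answer: 6 6 5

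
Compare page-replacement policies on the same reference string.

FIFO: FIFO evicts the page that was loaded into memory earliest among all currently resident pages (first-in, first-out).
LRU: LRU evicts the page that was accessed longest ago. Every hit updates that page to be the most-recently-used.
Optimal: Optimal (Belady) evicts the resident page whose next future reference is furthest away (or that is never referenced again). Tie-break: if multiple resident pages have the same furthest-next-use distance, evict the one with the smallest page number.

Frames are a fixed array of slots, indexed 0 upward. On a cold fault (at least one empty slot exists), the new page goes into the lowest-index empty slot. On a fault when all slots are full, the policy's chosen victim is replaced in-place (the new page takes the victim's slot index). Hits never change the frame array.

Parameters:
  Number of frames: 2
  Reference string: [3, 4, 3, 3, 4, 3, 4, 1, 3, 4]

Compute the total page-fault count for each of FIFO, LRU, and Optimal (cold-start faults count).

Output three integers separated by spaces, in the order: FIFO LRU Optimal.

Answer: 5 5 4

Derivation:
--- FIFO ---
  step 0: ref 3 -> FAULT, frames=[3,-] (faults so far: 1)
  step 1: ref 4 -> FAULT, frames=[3,4] (faults so far: 2)
  step 2: ref 3 -> HIT, frames=[3,4] (faults so far: 2)
  step 3: ref 3 -> HIT, frames=[3,4] (faults so far: 2)
  step 4: ref 4 -> HIT, frames=[3,4] (faults so far: 2)
  step 5: ref 3 -> HIT, frames=[3,4] (faults so far: 2)
  step 6: ref 4 -> HIT, frames=[3,4] (faults so far: 2)
  step 7: ref 1 -> FAULT, evict 3, frames=[1,4] (faults so far: 3)
  step 8: ref 3 -> FAULT, evict 4, frames=[1,3] (faults so far: 4)
  step 9: ref 4 -> FAULT, evict 1, frames=[4,3] (faults so far: 5)
  FIFO total faults: 5
--- LRU ---
  step 0: ref 3 -> FAULT, frames=[3,-] (faults so far: 1)
  step 1: ref 4 -> FAULT, frames=[3,4] (faults so far: 2)
  step 2: ref 3 -> HIT, frames=[3,4] (faults so far: 2)
  step 3: ref 3 -> HIT, frames=[3,4] (faults so far: 2)
  step 4: ref 4 -> HIT, frames=[3,4] (faults so far: 2)
  step 5: ref 3 -> HIT, frames=[3,4] (faults so far: 2)
  step 6: ref 4 -> HIT, frames=[3,4] (faults so far: 2)
  step 7: ref 1 -> FAULT, evict 3, frames=[1,4] (faults so far: 3)
  step 8: ref 3 -> FAULT, evict 4, frames=[1,3] (faults so far: 4)
  step 9: ref 4 -> FAULT, evict 1, frames=[4,3] (faults so far: 5)
  LRU total faults: 5
--- Optimal ---
  step 0: ref 3 -> FAULT, frames=[3,-] (faults so far: 1)
  step 1: ref 4 -> FAULT, frames=[3,4] (faults so far: 2)
  step 2: ref 3 -> HIT, frames=[3,4] (faults so far: 2)
  step 3: ref 3 -> HIT, frames=[3,4] (faults so far: 2)
  step 4: ref 4 -> HIT, frames=[3,4] (faults so far: 2)
  step 5: ref 3 -> HIT, frames=[3,4] (faults so far: 2)
  step 6: ref 4 -> HIT, frames=[3,4] (faults so far: 2)
  step 7: ref 1 -> FAULT, evict 4, frames=[3,1] (faults so far: 3)
  step 8: ref 3 -> HIT, frames=[3,1] (faults so far: 3)
  step 9: ref 4 -> FAULT, evict 1, frames=[3,4] (faults so far: 4)
  Optimal total faults: 4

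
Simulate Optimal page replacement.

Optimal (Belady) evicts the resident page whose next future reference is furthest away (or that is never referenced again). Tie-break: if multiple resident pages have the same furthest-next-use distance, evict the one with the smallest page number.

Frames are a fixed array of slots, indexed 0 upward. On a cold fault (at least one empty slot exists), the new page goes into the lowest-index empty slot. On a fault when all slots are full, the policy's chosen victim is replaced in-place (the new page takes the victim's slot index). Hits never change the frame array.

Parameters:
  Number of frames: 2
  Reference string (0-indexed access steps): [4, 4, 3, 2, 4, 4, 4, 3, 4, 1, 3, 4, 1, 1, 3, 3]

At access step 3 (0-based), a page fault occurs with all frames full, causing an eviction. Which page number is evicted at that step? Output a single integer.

Answer: 3

Derivation:
Step 0: ref 4 -> FAULT, frames=[4,-]
Step 1: ref 4 -> HIT, frames=[4,-]
Step 2: ref 3 -> FAULT, frames=[4,3]
Step 3: ref 2 -> FAULT, evict 3, frames=[4,2]
At step 3: evicted page 3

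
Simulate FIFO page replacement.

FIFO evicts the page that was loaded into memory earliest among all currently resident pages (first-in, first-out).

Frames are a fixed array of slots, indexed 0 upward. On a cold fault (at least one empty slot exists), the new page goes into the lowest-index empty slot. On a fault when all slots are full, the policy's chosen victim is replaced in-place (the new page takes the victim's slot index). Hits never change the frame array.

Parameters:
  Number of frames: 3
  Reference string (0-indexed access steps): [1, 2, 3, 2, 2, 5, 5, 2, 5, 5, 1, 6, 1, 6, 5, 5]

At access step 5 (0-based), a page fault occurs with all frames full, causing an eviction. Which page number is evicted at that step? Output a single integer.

Step 0: ref 1 -> FAULT, frames=[1,-,-]
Step 1: ref 2 -> FAULT, frames=[1,2,-]
Step 2: ref 3 -> FAULT, frames=[1,2,3]
Step 3: ref 2 -> HIT, frames=[1,2,3]
Step 4: ref 2 -> HIT, frames=[1,2,3]
Step 5: ref 5 -> FAULT, evict 1, frames=[5,2,3]
At step 5: evicted page 1

Answer: 1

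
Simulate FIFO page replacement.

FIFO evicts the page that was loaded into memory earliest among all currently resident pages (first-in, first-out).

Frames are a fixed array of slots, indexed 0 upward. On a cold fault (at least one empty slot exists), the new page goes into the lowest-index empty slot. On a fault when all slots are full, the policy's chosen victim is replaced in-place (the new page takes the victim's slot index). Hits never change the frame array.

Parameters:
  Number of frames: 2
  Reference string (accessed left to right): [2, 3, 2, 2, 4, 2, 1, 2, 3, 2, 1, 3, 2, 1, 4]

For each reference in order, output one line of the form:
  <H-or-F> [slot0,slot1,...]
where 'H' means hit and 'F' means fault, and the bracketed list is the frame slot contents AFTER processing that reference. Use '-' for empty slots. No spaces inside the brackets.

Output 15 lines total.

F [2,-]
F [2,3]
H [2,3]
H [2,3]
F [4,3]
F [4,2]
F [1,2]
H [1,2]
F [1,3]
F [2,3]
F [2,1]
F [3,1]
F [3,2]
F [1,2]
F [1,4]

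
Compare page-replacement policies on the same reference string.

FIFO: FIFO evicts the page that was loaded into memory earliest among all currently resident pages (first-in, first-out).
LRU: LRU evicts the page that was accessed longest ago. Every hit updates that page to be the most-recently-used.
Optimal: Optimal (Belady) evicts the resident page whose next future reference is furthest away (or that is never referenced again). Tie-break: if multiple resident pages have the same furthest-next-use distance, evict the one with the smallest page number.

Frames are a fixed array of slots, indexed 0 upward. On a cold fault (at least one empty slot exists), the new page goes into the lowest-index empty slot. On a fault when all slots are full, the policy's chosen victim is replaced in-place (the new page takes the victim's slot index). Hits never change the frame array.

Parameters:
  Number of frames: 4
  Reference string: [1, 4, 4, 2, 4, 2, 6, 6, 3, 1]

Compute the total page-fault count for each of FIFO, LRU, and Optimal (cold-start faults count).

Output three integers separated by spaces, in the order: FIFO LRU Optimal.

--- FIFO ---
  step 0: ref 1 -> FAULT, frames=[1,-,-,-] (faults so far: 1)
  step 1: ref 4 -> FAULT, frames=[1,4,-,-] (faults so far: 2)
  step 2: ref 4 -> HIT, frames=[1,4,-,-] (faults so far: 2)
  step 3: ref 2 -> FAULT, frames=[1,4,2,-] (faults so far: 3)
  step 4: ref 4 -> HIT, frames=[1,4,2,-] (faults so far: 3)
  step 5: ref 2 -> HIT, frames=[1,4,2,-] (faults so far: 3)
  step 6: ref 6 -> FAULT, frames=[1,4,2,6] (faults so far: 4)
  step 7: ref 6 -> HIT, frames=[1,4,2,6] (faults so far: 4)
  step 8: ref 3 -> FAULT, evict 1, frames=[3,4,2,6] (faults so far: 5)
  step 9: ref 1 -> FAULT, evict 4, frames=[3,1,2,6] (faults so far: 6)
  FIFO total faults: 6
--- LRU ---
  step 0: ref 1 -> FAULT, frames=[1,-,-,-] (faults so far: 1)
  step 1: ref 4 -> FAULT, frames=[1,4,-,-] (faults so far: 2)
  step 2: ref 4 -> HIT, frames=[1,4,-,-] (faults so far: 2)
  step 3: ref 2 -> FAULT, frames=[1,4,2,-] (faults so far: 3)
  step 4: ref 4 -> HIT, frames=[1,4,2,-] (faults so far: 3)
  step 5: ref 2 -> HIT, frames=[1,4,2,-] (faults so far: 3)
  step 6: ref 6 -> FAULT, frames=[1,4,2,6] (faults so far: 4)
  step 7: ref 6 -> HIT, frames=[1,4,2,6] (faults so far: 4)
  step 8: ref 3 -> FAULT, evict 1, frames=[3,4,2,6] (faults so far: 5)
  step 9: ref 1 -> FAULT, evict 4, frames=[3,1,2,6] (faults so far: 6)
  LRU total faults: 6
--- Optimal ---
  step 0: ref 1 -> FAULT, frames=[1,-,-,-] (faults so far: 1)
  step 1: ref 4 -> FAULT, frames=[1,4,-,-] (faults so far: 2)
  step 2: ref 4 -> HIT, frames=[1,4,-,-] (faults so far: 2)
  step 3: ref 2 -> FAULT, frames=[1,4,2,-] (faults so far: 3)
  step 4: ref 4 -> HIT, frames=[1,4,2,-] (faults so far: 3)
  step 5: ref 2 -> HIT, frames=[1,4,2,-] (faults so far: 3)
  step 6: ref 6 -> FAULT, frames=[1,4,2,6] (faults so far: 4)
  step 7: ref 6 -> HIT, frames=[1,4,2,6] (faults so far: 4)
  step 8: ref 3 -> FAULT, evict 2, frames=[1,4,3,6] (faults so far: 5)
  step 9: ref 1 -> HIT, frames=[1,4,3,6] (faults so far: 5)
  Optimal total faults: 5

Answer: 6 6 5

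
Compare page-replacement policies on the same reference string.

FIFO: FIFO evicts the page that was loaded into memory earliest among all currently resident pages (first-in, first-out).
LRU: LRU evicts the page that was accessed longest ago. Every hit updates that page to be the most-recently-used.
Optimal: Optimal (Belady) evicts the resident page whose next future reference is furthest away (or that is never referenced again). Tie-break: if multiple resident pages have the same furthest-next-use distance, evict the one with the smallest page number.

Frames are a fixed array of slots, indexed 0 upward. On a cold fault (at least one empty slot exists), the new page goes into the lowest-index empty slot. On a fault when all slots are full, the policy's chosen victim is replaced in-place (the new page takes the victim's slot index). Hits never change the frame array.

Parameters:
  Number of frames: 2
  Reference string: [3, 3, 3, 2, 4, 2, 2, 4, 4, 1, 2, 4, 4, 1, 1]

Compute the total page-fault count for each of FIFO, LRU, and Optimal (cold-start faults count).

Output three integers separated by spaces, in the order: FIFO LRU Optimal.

--- FIFO ---
  step 0: ref 3 -> FAULT, frames=[3,-] (faults so far: 1)
  step 1: ref 3 -> HIT, frames=[3,-] (faults so far: 1)
  step 2: ref 3 -> HIT, frames=[3,-] (faults so far: 1)
  step 3: ref 2 -> FAULT, frames=[3,2] (faults so far: 2)
  step 4: ref 4 -> FAULT, evict 3, frames=[4,2] (faults so far: 3)
  step 5: ref 2 -> HIT, frames=[4,2] (faults so far: 3)
  step 6: ref 2 -> HIT, frames=[4,2] (faults so far: 3)
  step 7: ref 4 -> HIT, frames=[4,2] (faults so far: 3)
  step 8: ref 4 -> HIT, frames=[4,2] (faults so far: 3)
  step 9: ref 1 -> FAULT, evict 2, frames=[4,1] (faults so far: 4)
  step 10: ref 2 -> FAULT, evict 4, frames=[2,1] (faults so far: 5)
  step 11: ref 4 -> FAULT, evict 1, frames=[2,4] (faults so far: 6)
  step 12: ref 4 -> HIT, frames=[2,4] (faults so far: 6)
  step 13: ref 1 -> FAULT, evict 2, frames=[1,4] (faults so far: 7)
  step 14: ref 1 -> HIT, frames=[1,4] (faults so far: 7)
  FIFO total faults: 7
--- LRU ---
  step 0: ref 3 -> FAULT, frames=[3,-] (faults so far: 1)
  step 1: ref 3 -> HIT, frames=[3,-] (faults so far: 1)
  step 2: ref 3 -> HIT, frames=[3,-] (faults so far: 1)
  step 3: ref 2 -> FAULT, frames=[3,2] (faults so far: 2)
  step 4: ref 4 -> FAULT, evict 3, frames=[4,2] (faults so far: 3)
  step 5: ref 2 -> HIT, frames=[4,2] (faults so far: 3)
  step 6: ref 2 -> HIT, frames=[4,2] (faults so far: 3)
  step 7: ref 4 -> HIT, frames=[4,2] (faults so far: 3)
  step 8: ref 4 -> HIT, frames=[4,2] (faults so far: 3)
  step 9: ref 1 -> FAULT, evict 2, frames=[4,1] (faults so far: 4)
  step 10: ref 2 -> FAULT, evict 4, frames=[2,1] (faults so far: 5)
  step 11: ref 4 -> FAULT, evict 1, frames=[2,4] (faults so far: 6)
  step 12: ref 4 -> HIT, frames=[2,4] (faults so far: 6)
  step 13: ref 1 -> FAULT, evict 2, frames=[1,4] (faults so far: 7)
  step 14: ref 1 -> HIT, frames=[1,4] (faults so far: 7)
  LRU total faults: 7
--- Optimal ---
  step 0: ref 3 -> FAULT, frames=[3,-] (faults so far: 1)
  step 1: ref 3 -> HIT, frames=[3,-] (faults so far: 1)
  step 2: ref 3 -> HIT, frames=[3,-] (faults so far: 1)
  step 3: ref 2 -> FAULT, frames=[3,2] (faults so far: 2)
  step 4: ref 4 -> FAULT, evict 3, frames=[4,2] (faults so far: 3)
  step 5: ref 2 -> HIT, frames=[4,2] (faults so far: 3)
  step 6: ref 2 -> HIT, frames=[4,2] (faults so far: 3)
  step 7: ref 4 -> HIT, frames=[4,2] (faults so far: 3)
  step 8: ref 4 -> HIT, frames=[4,2] (faults so far: 3)
  step 9: ref 1 -> FAULT, evict 4, frames=[1,2] (faults so far: 4)
  step 10: ref 2 -> HIT, frames=[1,2] (faults so far: 4)
  step 11: ref 4 -> FAULT, evict 2, frames=[1,4] (faults so far: 5)
  step 12: ref 4 -> HIT, frames=[1,4] (faults so far: 5)
  step 13: ref 1 -> HIT, frames=[1,4] (faults so far: 5)
  step 14: ref 1 -> HIT, frames=[1,4] (faults so far: 5)
  Optimal total faults: 5

Answer: 7 7 5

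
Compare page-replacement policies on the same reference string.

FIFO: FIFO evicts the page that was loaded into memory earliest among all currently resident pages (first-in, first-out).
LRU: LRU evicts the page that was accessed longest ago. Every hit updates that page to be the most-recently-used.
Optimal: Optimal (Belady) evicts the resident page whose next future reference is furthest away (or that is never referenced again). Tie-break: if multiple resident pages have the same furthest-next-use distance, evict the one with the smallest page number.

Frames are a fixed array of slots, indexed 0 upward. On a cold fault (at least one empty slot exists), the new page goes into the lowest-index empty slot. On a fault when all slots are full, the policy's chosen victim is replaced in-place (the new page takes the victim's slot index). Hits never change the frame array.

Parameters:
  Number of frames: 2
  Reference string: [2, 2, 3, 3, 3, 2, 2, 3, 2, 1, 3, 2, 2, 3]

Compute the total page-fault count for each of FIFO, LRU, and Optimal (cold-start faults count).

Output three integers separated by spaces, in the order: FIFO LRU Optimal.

Answer: 5 5 4

Derivation:
--- FIFO ---
  step 0: ref 2 -> FAULT, frames=[2,-] (faults so far: 1)
  step 1: ref 2 -> HIT, frames=[2,-] (faults so far: 1)
  step 2: ref 3 -> FAULT, frames=[2,3] (faults so far: 2)
  step 3: ref 3 -> HIT, frames=[2,3] (faults so far: 2)
  step 4: ref 3 -> HIT, frames=[2,3] (faults so far: 2)
  step 5: ref 2 -> HIT, frames=[2,3] (faults so far: 2)
  step 6: ref 2 -> HIT, frames=[2,3] (faults so far: 2)
  step 7: ref 3 -> HIT, frames=[2,3] (faults so far: 2)
  step 8: ref 2 -> HIT, frames=[2,3] (faults so far: 2)
  step 9: ref 1 -> FAULT, evict 2, frames=[1,3] (faults so far: 3)
  step 10: ref 3 -> HIT, frames=[1,3] (faults so far: 3)
  step 11: ref 2 -> FAULT, evict 3, frames=[1,2] (faults so far: 4)
  step 12: ref 2 -> HIT, frames=[1,2] (faults so far: 4)
  step 13: ref 3 -> FAULT, evict 1, frames=[3,2] (faults so far: 5)
  FIFO total faults: 5
--- LRU ---
  step 0: ref 2 -> FAULT, frames=[2,-] (faults so far: 1)
  step 1: ref 2 -> HIT, frames=[2,-] (faults so far: 1)
  step 2: ref 3 -> FAULT, frames=[2,3] (faults so far: 2)
  step 3: ref 3 -> HIT, frames=[2,3] (faults so far: 2)
  step 4: ref 3 -> HIT, frames=[2,3] (faults so far: 2)
  step 5: ref 2 -> HIT, frames=[2,3] (faults so far: 2)
  step 6: ref 2 -> HIT, frames=[2,3] (faults so far: 2)
  step 7: ref 3 -> HIT, frames=[2,3] (faults so far: 2)
  step 8: ref 2 -> HIT, frames=[2,3] (faults so far: 2)
  step 9: ref 1 -> FAULT, evict 3, frames=[2,1] (faults so far: 3)
  step 10: ref 3 -> FAULT, evict 2, frames=[3,1] (faults so far: 4)
  step 11: ref 2 -> FAULT, evict 1, frames=[3,2] (faults so far: 5)
  step 12: ref 2 -> HIT, frames=[3,2] (faults so far: 5)
  step 13: ref 3 -> HIT, frames=[3,2] (faults so far: 5)
  LRU total faults: 5
--- Optimal ---
  step 0: ref 2 -> FAULT, frames=[2,-] (faults so far: 1)
  step 1: ref 2 -> HIT, frames=[2,-] (faults so far: 1)
  step 2: ref 3 -> FAULT, frames=[2,3] (faults so far: 2)
  step 3: ref 3 -> HIT, frames=[2,3] (faults so far: 2)
  step 4: ref 3 -> HIT, frames=[2,3] (faults so far: 2)
  step 5: ref 2 -> HIT, frames=[2,3] (faults so far: 2)
  step 6: ref 2 -> HIT, frames=[2,3] (faults so far: 2)
  step 7: ref 3 -> HIT, frames=[2,3] (faults so far: 2)
  step 8: ref 2 -> HIT, frames=[2,3] (faults so far: 2)
  step 9: ref 1 -> FAULT, evict 2, frames=[1,3] (faults so far: 3)
  step 10: ref 3 -> HIT, frames=[1,3] (faults so far: 3)
  step 11: ref 2 -> FAULT, evict 1, frames=[2,3] (faults so far: 4)
  step 12: ref 2 -> HIT, frames=[2,3] (faults so far: 4)
  step 13: ref 3 -> HIT, frames=[2,3] (faults so far: 4)
  Optimal total faults: 4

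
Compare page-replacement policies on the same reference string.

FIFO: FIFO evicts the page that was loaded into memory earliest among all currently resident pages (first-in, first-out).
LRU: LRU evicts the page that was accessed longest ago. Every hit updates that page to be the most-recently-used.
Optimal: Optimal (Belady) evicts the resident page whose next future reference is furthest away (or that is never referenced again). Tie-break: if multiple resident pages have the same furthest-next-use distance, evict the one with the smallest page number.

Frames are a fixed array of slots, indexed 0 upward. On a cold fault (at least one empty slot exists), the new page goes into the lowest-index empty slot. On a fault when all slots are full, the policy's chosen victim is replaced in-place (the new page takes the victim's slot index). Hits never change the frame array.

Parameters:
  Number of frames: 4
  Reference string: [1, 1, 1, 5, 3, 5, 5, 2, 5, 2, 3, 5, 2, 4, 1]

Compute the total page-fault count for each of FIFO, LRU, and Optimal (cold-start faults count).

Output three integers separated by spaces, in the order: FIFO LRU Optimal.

--- FIFO ---
  step 0: ref 1 -> FAULT, frames=[1,-,-,-] (faults so far: 1)
  step 1: ref 1 -> HIT, frames=[1,-,-,-] (faults so far: 1)
  step 2: ref 1 -> HIT, frames=[1,-,-,-] (faults so far: 1)
  step 3: ref 5 -> FAULT, frames=[1,5,-,-] (faults so far: 2)
  step 4: ref 3 -> FAULT, frames=[1,5,3,-] (faults so far: 3)
  step 5: ref 5 -> HIT, frames=[1,5,3,-] (faults so far: 3)
  step 6: ref 5 -> HIT, frames=[1,5,3,-] (faults so far: 3)
  step 7: ref 2 -> FAULT, frames=[1,5,3,2] (faults so far: 4)
  step 8: ref 5 -> HIT, frames=[1,5,3,2] (faults so far: 4)
  step 9: ref 2 -> HIT, frames=[1,5,3,2] (faults so far: 4)
  step 10: ref 3 -> HIT, frames=[1,5,3,2] (faults so far: 4)
  step 11: ref 5 -> HIT, frames=[1,5,3,2] (faults so far: 4)
  step 12: ref 2 -> HIT, frames=[1,5,3,2] (faults so far: 4)
  step 13: ref 4 -> FAULT, evict 1, frames=[4,5,3,2] (faults so far: 5)
  step 14: ref 1 -> FAULT, evict 5, frames=[4,1,3,2] (faults so far: 6)
  FIFO total faults: 6
--- LRU ---
  step 0: ref 1 -> FAULT, frames=[1,-,-,-] (faults so far: 1)
  step 1: ref 1 -> HIT, frames=[1,-,-,-] (faults so far: 1)
  step 2: ref 1 -> HIT, frames=[1,-,-,-] (faults so far: 1)
  step 3: ref 5 -> FAULT, frames=[1,5,-,-] (faults so far: 2)
  step 4: ref 3 -> FAULT, frames=[1,5,3,-] (faults so far: 3)
  step 5: ref 5 -> HIT, frames=[1,5,3,-] (faults so far: 3)
  step 6: ref 5 -> HIT, frames=[1,5,3,-] (faults so far: 3)
  step 7: ref 2 -> FAULT, frames=[1,5,3,2] (faults so far: 4)
  step 8: ref 5 -> HIT, frames=[1,5,3,2] (faults so far: 4)
  step 9: ref 2 -> HIT, frames=[1,5,3,2] (faults so far: 4)
  step 10: ref 3 -> HIT, frames=[1,5,3,2] (faults so far: 4)
  step 11: ref 5 -> HIT, frames=[1,5,3,2] (faults so far: 4)
  step 12: ref 2 -> HIT, frames=[1,5,3,2] (faults so far: 4)
  step 13: ref 4 -> FAULT, evict 1, frames=[4,5,3,2] (faults so far: 5)
  step 14: ref 1 -> FAULT, evict 3, frames=[4,5,1,2] (faults so far: 6)
  LRU total faults: 6
--- Optimal ---
  step 0: ref 1 -> FAULT, frames=[1,-,-,-] (faults so far: 1)
  step 1: ref 1 -> HIT, frames=[1,-,-,-] (faults so far: 1)
  step 2: ref 1 -> HIT, frames=[1,-,-,-] (faults so far: 1)
  step 3: ref 5 -> FAULT, frames=[1,5,-,-] (faults so far: 2)
  step 4: ref 3 -> FAULT, frames=[1,5,3,-] (faults so far: 3)
  step 5: ref 5 -> HIT, frames=[1,5,3,-] (faults so far: 3)
  step 6: ref 5 -> HIT, frames=[1,5,3,-] (faults so far: 3)
  step 7: ref 2 -> FAULT, frames=[1,5,3,2] (faults so far: 4)
  step 8: ref 5 -> HIT, frames=[1,5,3,2] (faults so far: 4)
  step 9: ref 2 -> HIT, frames=[1,5,3,2] (faults so far: 4)
  step 10: ref 3 -> HIT, frames=[1,5,3,2] (faults so far: 4)
  step 11: ref 5 -> HIT, frames=[1,5,3,2] (faults so far: 4)
  step 12: ref 2 -> HIT, frames=[1,5,3,2] (faults so far: 4)
  step 13: ref 4 -> FAULT, evict 2, frames=[1,5,3,4] (faults so far: 5)
  step 14: ref 1 -> HIT, frames=[1,5,3,4] (faults so far: 5)
  Optimal total faults: 5

Answer: 6 6 5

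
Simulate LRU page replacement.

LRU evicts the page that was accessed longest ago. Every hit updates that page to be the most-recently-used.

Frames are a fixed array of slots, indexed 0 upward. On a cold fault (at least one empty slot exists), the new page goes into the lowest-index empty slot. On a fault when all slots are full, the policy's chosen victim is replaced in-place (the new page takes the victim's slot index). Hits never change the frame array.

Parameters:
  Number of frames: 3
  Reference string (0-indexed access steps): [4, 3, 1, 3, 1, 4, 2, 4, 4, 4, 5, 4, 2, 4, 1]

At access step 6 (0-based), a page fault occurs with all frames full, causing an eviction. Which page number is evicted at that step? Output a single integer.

Step 0: ref 4 -> FAULT, frames=[4,-,-]
Step 1: ref 3 -> FAULT, frames=[4,3,-]
Step 2: ref 1 -> FAULT, frames=[4,3,1]
Step 3: ref 3 -> HIT, frames=[4,3,1]
Step 4: ref 1 -> HIT, frames=[4,3,1]
Step 5: ref 4 -> HIT, frames=[4,3,1]
Step 6: ref 2 -> FAULT, evict 3, frames=[4,2,1]
At step 6: evicted page 3

Answer: 3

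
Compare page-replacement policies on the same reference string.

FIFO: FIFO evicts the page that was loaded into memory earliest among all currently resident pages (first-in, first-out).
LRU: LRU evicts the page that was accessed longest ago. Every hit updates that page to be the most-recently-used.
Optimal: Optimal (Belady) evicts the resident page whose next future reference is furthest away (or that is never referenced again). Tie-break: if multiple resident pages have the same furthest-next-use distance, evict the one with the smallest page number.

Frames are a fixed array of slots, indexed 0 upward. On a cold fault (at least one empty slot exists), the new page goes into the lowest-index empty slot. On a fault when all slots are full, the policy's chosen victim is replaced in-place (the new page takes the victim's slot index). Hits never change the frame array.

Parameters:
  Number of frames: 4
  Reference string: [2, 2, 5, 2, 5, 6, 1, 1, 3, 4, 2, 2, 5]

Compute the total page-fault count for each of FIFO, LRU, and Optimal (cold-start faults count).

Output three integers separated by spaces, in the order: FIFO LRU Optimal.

Answer: 8 8 6

Derivation:
--- FIFO ---
  step 0: ref 2 -> FAULT, frames=[2,-,-,-] (faults so far: 1)
  step 1: ref 2 -> HIT, frames=[2,-,-,-] (faults so far: 1)
  step 2: ref 5 -> FAULT, frames=[2,5,-,-] (faults so far: 2)
  step 3: ref 2 -> HIT, frames=[2,5,-,-] (faults so far: 2)
  step 4: ref 5 -> HIT, frames=[2,5,-,-] (faults so far: 2)
  step 5: ref 6 -> FAULT, frames=[2,5,6,-] (faults so far: 3)
  step 6: ref 1 -> FAULT, frames=[2,5,6,1] (faults so far: 4)
  step 7: ref 1 -> HIT, frames=[2,5,6,1] (faults so far: 4)
  step 8: ref 3 -> FAULT, evict 2, frames=[3,5,6,1] (faults so far: 5)
  step 9: ref 4 -> FAULT, evict 5, frames=[3,4,6,1] (faults so far: 6)
  step 10: ref 2 -> FAULT, evict 6, frames=[3,4,2,1] (faults so far: 7)
  step 11: ref 2 -> HIT, frames=[3,4,2,1] (faults so far: 7)
  step 12: ref 5 -> FAULT, evict 1, frames=[3,4,2,5] (faults so far: 8)
  FIFO total faults: 8
--- LRU ---
  step 0: ref 2 -> FAULT, frames=[2,-,-,-] (faults so far: 1)
  step 1: ref 2 -> HIT, frames=[2,-,-,-] (faults so far: 1)
  step 2: ref 5 -> FAULT, frames=[2,5,-,-] (faults so far: 2)
  step 3: ref 2 -> HIT, frames=[2,5,-,-] (faults so far: 2)
  step 4: ref 5 -> HIT, frames=[2,5,-,-] (faults so far: 2)
  step 5: ref 6 -> FAULT, frames=[2,5,6,-] (faults so far: 3)
  step 6: ref 1 -> FAULT, frames=[2,5,6,1] (faults so far: 4)
  step 7: ref 1 -> HIT, frames=[2,5,6,1] (faults so far: 4)
  step 8: ref 3 -> FAULT, evict 2, frames=[3,5,6,1] (faults so far: 5)
  step 9: ref 4 -> FAULT, evict 5, frames=[3,4,6,1] (faults so far: 6)
  step 10: ref 2 -> FAULT, evict 6, frames=[3,4,2,1] (faults so far: 7)
  step 11: ref 2 -> HIT, frames=[3,4,2,1] (faults so far: 7)
  step 12: ref 5 -> FAULT, evict 1, frames=[3,4,2,5] (faults so far: 8)
  LRU total faults: 8
--- Optimal ---
  step 0: ref 2 -> FAULT, frames=[2,-,-,-] (faults so far: 1)
  step 1: ref 2 -> HIT, frames=[2,-,-,-] (faults so far: 1)
  step 2: ref 5 -> FAULT, frames=[2,5,-,-] (faults so far: 2)
  step 3: ref 2 -> HIT, frames=[2,5,-,-] (faults so far: 2)
  step 4: ref 5 -> HIT, frames=[2,5,-,-] (faults so far: 2)
  step 5: ref 6 -> FAULT, frames=[2,5,6,-] (faults so far: 3)
  step 6: ref 1 -> FAULT, frames=[2,5,6,1] (faults so far: 4)
  step 7: ref 1 -> HIT, frames=[2,5,6,1] (faults so far: 4)
  step 8: ref 3 -> FAULT, evict 1, frames=[2,5,6,3] (faults so far: 5)
  step 9: ref 4 -> FAULT, evict 3, frames=[2,5,6,4] (faults so far: 6)
  step 10: ref 2 -> HIT, frames=[2,5,6,4] (faults so far: 6)
  step 11: ref 2 -> HIT, frames=[2,5,6,4] (faults so far: 6)
  step 12: ref 5 -> HIT, frames=[2,5,6,4] (faults so far: 6)
  Optimal total faults: 6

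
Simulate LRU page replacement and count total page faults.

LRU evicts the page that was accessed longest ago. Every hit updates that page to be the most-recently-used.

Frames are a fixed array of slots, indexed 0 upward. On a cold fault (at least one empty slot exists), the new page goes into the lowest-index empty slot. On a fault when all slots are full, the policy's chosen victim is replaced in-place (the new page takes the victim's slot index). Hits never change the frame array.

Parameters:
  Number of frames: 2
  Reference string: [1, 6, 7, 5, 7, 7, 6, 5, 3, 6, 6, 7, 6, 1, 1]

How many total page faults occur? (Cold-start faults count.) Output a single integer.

Answer: 10

Derivation:
Step 0: ref 1 → FAULT, frames=[1,-]
Step 1: ref 6 → FAULT, frames=[1,6]
Step 2: ref 7 → FAULT (evict 1), frames=[7,6]
Step 3: ref 5 → FAULT (evict 6), frames=[7,5]
Step 4: ref 7 → HIT, frames=[7,5]
Step 5: ref 7 → HIT, frames=[7,5]
Step 6: ref 6 → FAULT (evict 5), frames=[7,6]
Step 7: ref 5 → FAULT (evict 7), frames=[5,6]
Step 8: ref 3 → FAULT (evict 6), frames=[5,3]
Step 9: ref 6 → FAULT (evict 5), frames=[6,3]
Step 10: ref 6 → HIT, frames=[6,3]
Step 11: ref 7 → FAULT (evict 3), frames=[6,7]
Step 12: ref 6 → HIT, frames=[6,7]
Step 13: ref 1 → FAULT (evict 7), frames=[6,1]
Step 14: ref 1 → HIT, frames=[6,1]
Total faults: 10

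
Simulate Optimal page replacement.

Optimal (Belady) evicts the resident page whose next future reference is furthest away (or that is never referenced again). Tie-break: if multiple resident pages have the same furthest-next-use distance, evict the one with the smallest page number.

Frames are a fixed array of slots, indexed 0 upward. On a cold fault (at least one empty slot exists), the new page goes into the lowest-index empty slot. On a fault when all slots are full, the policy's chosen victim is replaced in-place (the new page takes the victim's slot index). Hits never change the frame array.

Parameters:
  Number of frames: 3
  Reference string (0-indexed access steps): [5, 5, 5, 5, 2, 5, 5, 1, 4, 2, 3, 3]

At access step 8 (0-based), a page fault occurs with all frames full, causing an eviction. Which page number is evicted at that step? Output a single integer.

Step 0: ref 5 -> FAULT, frames=[5,-,-]
Step 1: ref 5 -> HIT, frames=[5,-,-]
Step 2: ref 5 -> HIT, frames=[5,-,-]
Step 3: ref 5 -> HIT, frames=[5,-,-]
Step 4: ref 2 -> FAULT, frames=[5,2,-]
Step 5: ref 5 -> HIT, frames=[5,2,-]
Step 6: ref 5 -> HIT, frames=[5,2,-]
Step 7: ref 1 -> FAULT, frames=[5,2,1]
Step 8: ref 4 -> FAULT, evict 1, frames=[5,2,4]
At step 8: evicted page 1

Answer: 1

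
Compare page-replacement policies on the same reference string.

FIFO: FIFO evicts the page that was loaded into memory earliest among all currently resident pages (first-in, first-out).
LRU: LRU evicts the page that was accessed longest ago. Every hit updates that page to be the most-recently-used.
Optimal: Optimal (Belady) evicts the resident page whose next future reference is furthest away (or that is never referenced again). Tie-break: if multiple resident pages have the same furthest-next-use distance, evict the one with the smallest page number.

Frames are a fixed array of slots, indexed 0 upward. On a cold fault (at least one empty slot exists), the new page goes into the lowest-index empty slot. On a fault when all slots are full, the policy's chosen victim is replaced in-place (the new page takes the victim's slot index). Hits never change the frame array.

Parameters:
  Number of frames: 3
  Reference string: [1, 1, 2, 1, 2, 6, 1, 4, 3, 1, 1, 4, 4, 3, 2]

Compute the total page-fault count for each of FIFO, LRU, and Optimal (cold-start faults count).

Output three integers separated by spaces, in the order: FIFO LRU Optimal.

Answer: 7 6 6

Derivation:
--- FIFO ---
  step 0: ref 1 -> FAULT, frames=[1,-,-] (faults so far: 1)
  step 1: ref 1 -> HIT, frames=[1,-,-] (faults so far: 1)
  step 2: ref 2 -> FAULT, frames=[1,2,-] (faults so far: 2)
  step 3: ref 1 -> HIT, frames=[1,2,-] (faults so far: 2)
  step 4: ref 2 -> HIT, frames=[1,2,-] (faults so far: 2)
  step 5: ref 6 -> FAULT, frames=[1,2,6] (faults so far: 3)
  step 6: ref 1 -> HIT, frames=[1,2,6] (faults so far: 3)
  step 7: ref 4 -> FAULT, evict 1, frames=[4,2,6] (faults so far: 4)
  step 8: ref 3 -> FAULT, evict 2, frames=[4,3,6] (faults so far: 5)
  step 9: ref 1 -> FAULT, evict 6, frames=[4,3,1] (faults so far: 6)
  step 10: ref 1 -> HIT, frames=[4,3,1] (faults so far: 6)
  step 11: ref 4 -> HIT, frames=[4,3,1] (faults so far: 6)
  step 12: ref 4 -> HIT, frames=[4,3,1] (faults so far: 6)
  step 13: ref 3 -> HIT, frames=[4,3,1] (faults so far: 6)
  step 14: ref 2 -> FAULT, evict 4, frames=[2,3,1] (faults so far: 7)
  FIFO total faults: 7
--- LRU ---
  step 0: ref 1 -> FAULT, frames=[1,-,-] (faults so far: 1)
  step 1: ref 1 -> HIT, frames=[1,-,-] (faults so far: 1)
  step 2: ref 2 -> FAULT, frames=[1,2,-] (faults so far: 2)
  step 3: ref 1 -> HIT, frames=[1,2,-] (faults so far: 2)
  step 4: ref 2 -> HIT, frames=[1,2,-] (faults so far: 2)
  step 5: ref 6 -> FAULT, frames=[1,2,6] (faults so far: 3)
  step 6: ref 1 -> HIT, frames=[1,2,6] (faults so far: 3)
  step 7: ref 4 -> FAULT, evict 2, frames=[1,4,6] (faults so far: 4)
  step 8: ref 3 -> FAULT, evict 6, frames=[1,4,3] (faults so far: 5)
  step 9: ref 1 -> HIT, frames=[1,4,3] (faults so far: 5)
  step 10: ref 1 -> HIT, frames=[1,4,3] (faults so far: 5)
  step 11: ref 4 -> HIT, frames=[1,4,3] (faults so far: 5)
  step 12: ref 4 -> HIT, frames=[1,4,3] (faults so far: 5)
  step 13: ref 3 -> HIT, frames=[1,4,3] (faults so far: 5)
  step 14: ref 2 -> FAULT, evict 1, frames=[2,4,3] (faults so far: 6)
  LRU total faults: 6
--- Optimal ---
  step 0: ref 1 -> FAULT, frames=[1,-,-] (faults so far: 1)
  step 1: ref 1 -> HIT, frames=[1,-,-] (faults so far: 1)
  step 2: ref 2 -> FAULT, frames=[1,2,-] (faults so far: 2)
  step 3: ref 1 -> HIT, frames=[1,2,-] (faults so far: 2)
  step 4: ref 2 -> HIT, frames=[1,2,-] (faults so far: 2)
  step 5: ref 6 -> FAULT, frames=[1,2,6] (faults so far: 3)
  step 6: ref 1 -> HIT, frames=[1,2,6] (faults so far: 3)
  step 7: ref 4 -> FAULT, evict 6, frames=[1,2,4] (faults so far: 4)
  step 8: ref 3 -> FAULT, evict 2, frames=[1,3,4] (faults so far: 5)
  step 9: ref 1 -> HIT, frames=[1,3,4] (faults so far: 5)
  step 10: ref 1 -> HIT, frames=[1,3,4] (faults so far: 5)
  step 11: ref 4 -> HIT, frames=[1,3,4] (faults so far: 5)
  step 12: ref 4 -> HIT, frames=[1,3,4] (faults so far: 5)
  step 13: ref 3 -> HIT, frames=[1,3,4] (faults so far: 5)
  step 14: ref 2 -> FAULT, evict 1, frames=[2,3,4] (faults so far: 6)
  Optimal total faults: 6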